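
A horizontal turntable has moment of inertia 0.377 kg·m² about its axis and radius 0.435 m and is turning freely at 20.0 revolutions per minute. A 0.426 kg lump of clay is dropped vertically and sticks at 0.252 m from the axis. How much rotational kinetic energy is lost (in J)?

No external torque acts about the axis; L_before = L_after.
Added inertia Σmr² = (0.426)(0.252)² = 0.02705 kg·m²; I_f = 0.3770 + 0.02705 = 0.4041 kg·m².
ω_f = I_p ω_i / I_f = (0.3770)(20.0) / 0.4041 = 18.66 rpm.
KE_i = ½(0.3770)(2.094 rad/s)² = 0.8269 J; KE_f = ½(0.4041)(1.954)² = 0.7715 J.

energy lost ≈ 0.0554 J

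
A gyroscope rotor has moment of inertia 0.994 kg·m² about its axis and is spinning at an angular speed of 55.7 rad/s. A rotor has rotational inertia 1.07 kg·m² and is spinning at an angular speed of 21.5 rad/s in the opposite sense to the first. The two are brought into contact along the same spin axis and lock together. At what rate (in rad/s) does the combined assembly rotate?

No external torque acts about the common axis, so total angular momentum is conserved.
Taking A's sense as positive: L = (0.9940)(55.7) − (1.070)(21.5) = 32.36 kg·m²·rad/s.
Combined I = 0.9940 + 1.070 = 2.064 kg·m².
ω_f = L / I = 32.36 / 2.064 = 15.68 rad/s.

|ω_f| ≈ 15.7 rad/s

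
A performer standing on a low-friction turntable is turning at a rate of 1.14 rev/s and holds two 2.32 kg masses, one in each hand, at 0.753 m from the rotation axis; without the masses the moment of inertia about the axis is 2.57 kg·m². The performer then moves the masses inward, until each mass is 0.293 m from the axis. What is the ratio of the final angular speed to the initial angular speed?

ω₂/ω₁ ≈ 1.75

Angular momentum about the spin axis is conserved since the torque about it is zero.
I₁ = 2.57 + 2(2.32)(0.753)² = 5.201 kg·m²; I₂ = 2.57 + 2(2.32)(0.293)² = 2.968 kg·m².
ω₂/ω₁ = I₁/I₂ = 5.201 / 2.968 = 1.752.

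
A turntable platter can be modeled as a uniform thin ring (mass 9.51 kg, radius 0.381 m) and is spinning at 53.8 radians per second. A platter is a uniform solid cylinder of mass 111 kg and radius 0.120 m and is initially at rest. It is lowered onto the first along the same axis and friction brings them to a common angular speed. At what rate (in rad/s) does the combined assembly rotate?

No external torque acts about the common axis, so total angular momentum is conserved.
Moments of inertia: I_A = (9.51)(0.381)² = 1.380 kg·m²; I_B = ½(111)(0.120)² = 0.7992 kg·m².
Taking A's sense as positive: L = (1.380)(53.8) = 74.27 kg·m²·rad/s.
Combined I = 1.380 + 0.7992 = 2.180 kg·m².
ω_f = L / I = 74.27 / 2.180 = 34.07 rad/s.

|ω_f| ≈ 34.1 rad/s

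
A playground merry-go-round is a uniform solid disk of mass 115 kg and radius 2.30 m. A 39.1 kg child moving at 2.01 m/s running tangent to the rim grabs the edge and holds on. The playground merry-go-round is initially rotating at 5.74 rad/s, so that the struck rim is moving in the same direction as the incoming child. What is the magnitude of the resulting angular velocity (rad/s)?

|ω_f| ≈ 3.77 rad/s

About the axle the impulsive forces during the collision are internal, so angular momentum about that axis is conserved.
I_p = ½(115)(2.30)² = 304.2 kg·m². Taking the sense of the child's angular momentum as positive, L_{child} = m v R = (39.1)(2.01)(2.30) = 180.8 kg·m²/s.
L_i = +I_p ω_p + m v R = +(304.2)(5.74) + 180.8 = 1927 kg·m²/s.
After sticking, I_f = I_p + m R² = 304.2 + (39.1)(2.30)² = 511.0 kg·m².
ω_f = L_i / I_f = 1927 / 511.0 = 3.770 rad/s.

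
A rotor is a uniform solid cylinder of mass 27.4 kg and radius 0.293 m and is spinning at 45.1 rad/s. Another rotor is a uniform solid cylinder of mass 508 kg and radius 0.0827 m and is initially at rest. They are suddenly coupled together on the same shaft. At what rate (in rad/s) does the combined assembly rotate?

|ω_f| ≈ 18.2 rad/s

The coupling torques are internal; angular momentum about the shared axis is conserved.
Moments of inertia: I_A = ½(27.4)(0.293)² = 1.176 kg·m²; I_B = ½(508)(0.0827)² = 1.737 kg·m².
Taking A's sense as positive: L = (1.176)(45.1) = 53.04 kg·m²·rad/s.
Combined I = 1.176 + 1.737 = 2.913 kg·m².
ω_f = L / I = 53.04 / 2.913 = 18.21 rad/s.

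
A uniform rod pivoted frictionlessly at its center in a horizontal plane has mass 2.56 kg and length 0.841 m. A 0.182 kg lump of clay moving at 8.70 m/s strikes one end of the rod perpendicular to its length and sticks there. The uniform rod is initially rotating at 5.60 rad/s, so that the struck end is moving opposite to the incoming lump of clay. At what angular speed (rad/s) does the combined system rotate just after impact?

About the pivot the impulsive forces during the collision are internal, so angular momentum about that axis is conserved.
I_p = (1/12)(2.56)(0.841)² = 0.1509 kg·m². Taking the sense of the lump of clay's angular momentum as positive, L_{lump} = m v R = (0.182)(8.70)(0.841/2) = 0.6658 kg·m²/s.
L_i = −I_p ω_p + m v R = −(0.1509)(5.60) + 0.6658 = -0.1791 kg·m²/s.
After sticking, I_f = I_p + m R² = 0.1509 + (0.182)(0.841/2)² = 0.1831 kg·m².
ω_f = L_i / I_f = -0.1791 / 0.1831 = -0.9786 rad/s.

|ω_f| ≈ 0.979 rad/s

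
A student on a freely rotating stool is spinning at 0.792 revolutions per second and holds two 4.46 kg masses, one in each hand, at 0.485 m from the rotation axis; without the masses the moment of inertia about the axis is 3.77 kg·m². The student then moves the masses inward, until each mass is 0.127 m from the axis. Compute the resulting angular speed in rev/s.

ω₂ ≈ 1.19 rev/s

Angular momentum about the spin axis is conserved since the torque about it is zero.
I₁ = 3.77 + 2(4.46)(0.485)² = 5.868 kg·m²; I₂ = 3.77 + 2(4.46)(0.127)² = 3.914 kg·m².
ω₂ = I₁ω₁ / I₂ = (5.868)(0.792 rev/s) / (3.914) = 1.187 rev/s.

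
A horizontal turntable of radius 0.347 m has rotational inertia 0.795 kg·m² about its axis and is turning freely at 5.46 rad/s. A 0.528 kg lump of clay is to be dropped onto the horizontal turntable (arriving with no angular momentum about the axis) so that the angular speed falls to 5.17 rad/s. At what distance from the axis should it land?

No external torque acts about the axis; L_before = L_after.
I_p ω_i = (I_p + m r²) ω_f ⇒ m r² = I_p(ω_i/ω_f − 1) = 0.7950(5.46/5.17 − 1) = 0.04459 kg·m².
r = √(0.04459/0.528) = 0.2906 m.

r ≈ 0.291 m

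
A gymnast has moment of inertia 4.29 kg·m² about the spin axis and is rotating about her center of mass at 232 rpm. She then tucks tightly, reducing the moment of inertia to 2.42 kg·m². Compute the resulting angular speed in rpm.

ω₂ ≈ 411 rpm

Angular momentum about the spin axis is conserved since the torque about it is zero.
ω₂ = I₁ω₁ / I₂ = (4.290)(232 rpm) / (2.420) = 411.3 rpm.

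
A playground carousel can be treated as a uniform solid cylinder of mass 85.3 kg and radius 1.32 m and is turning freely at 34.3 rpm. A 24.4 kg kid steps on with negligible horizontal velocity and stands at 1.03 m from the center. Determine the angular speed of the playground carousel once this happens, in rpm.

ω_f ≈ 25.4 rpm

The added mass arrives with no angular momentum about the center, and any external torque about the center is negligible, so the system's angular momentum is conserved.
I_p = ½(85.3)(1.32)² = 74.31 kg·m².
Added inertia Σmr² = (24.4)(1.03)² = 25.89 kg·m²; I_f = 74.31 + 25.89 = 100.2 kg·m².
ω_f = I_p ω_i / I_f = (74.31)(34.3) / 100.2 = 25.44 rpm.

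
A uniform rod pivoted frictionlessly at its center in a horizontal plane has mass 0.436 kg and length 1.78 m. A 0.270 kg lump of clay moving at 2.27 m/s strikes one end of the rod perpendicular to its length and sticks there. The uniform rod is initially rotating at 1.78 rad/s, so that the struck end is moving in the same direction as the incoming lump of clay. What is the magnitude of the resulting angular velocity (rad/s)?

|ω_f| ≈ 2.28 rad/s

About the pivot the impulsive forces during the collision are internal, so angular momentum about that axis is conserved.
I_p = (1/12)(0.436)(1.78)² = 0.1151 kg·m². Taking the sense of the lump of clay's angular momentum as positive, L_{lump} = m v R = (0.270)(2.27)(1.78/2) = 0.5455 kg·m²/s.
L_i = +I_p ω_p + m v R = +(0.1151)(1.78) + 0.5455 = 0.7504 kg·m²/s.
After sticking, I_f = I_p + m R² = 0.1151 + (0.270)(1.78/2)² = 0.3290 kg·m².
ω_f = L_i / I_f = 0.7504 / 0.3290 = 2.281 rad/s.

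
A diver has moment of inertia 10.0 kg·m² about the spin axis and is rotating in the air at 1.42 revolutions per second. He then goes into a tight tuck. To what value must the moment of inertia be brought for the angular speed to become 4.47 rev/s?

With no external torque about the axis, L is conserved: I₁ω₁ = I₂ω₂.
I₂ = I₁ω₁ / ω₂ = (10.0)(1.42) / (4.47) = 3.177 kg·m².

I₂ ≈ 3.18 kg·m²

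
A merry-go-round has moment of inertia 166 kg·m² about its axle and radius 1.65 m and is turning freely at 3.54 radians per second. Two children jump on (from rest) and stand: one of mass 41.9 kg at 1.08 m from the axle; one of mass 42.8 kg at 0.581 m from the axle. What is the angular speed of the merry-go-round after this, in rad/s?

The added mass arrives with no angular momentum about the axle, and any external torque about the axle is negligible, so the system's angular momentum is conserved.
Added inertia Σmr² = (41.9)(1.08)² + (42.8)(0.581)² = 63.32 kg·m²; I_f = 166.0 + 63.32 = 229.3 kg·m².
ω_f = I_p ω_i / I_f = (166.0)(3.54) / 229.3 = 2.563 rad/s.

ω_f ≈ 2.56 rad/s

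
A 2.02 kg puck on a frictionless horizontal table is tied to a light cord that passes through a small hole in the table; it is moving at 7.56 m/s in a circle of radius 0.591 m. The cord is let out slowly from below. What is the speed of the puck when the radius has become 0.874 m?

v₂ ≈ 5.11 m/s

Central (radial) force ⇒ zero torque about the center ⇒ m v r is constant.
v₂ = v₁ r₁ / r₂ = (7.56)(0.591) / (0.874) = 5.112 m/s.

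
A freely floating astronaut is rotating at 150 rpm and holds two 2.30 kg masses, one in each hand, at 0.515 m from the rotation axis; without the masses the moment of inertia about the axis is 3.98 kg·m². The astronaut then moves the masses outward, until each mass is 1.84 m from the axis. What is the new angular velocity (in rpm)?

Angular momentum about the spin axis is conserved since the torque about it is zero.
I₁ = 3.98 + 2(2.30)(0.515)² = 5.200 kg·m²; I₂ = 3.98 + 2(2.30)(1.84)² = 19.55 kg·m².
ω₂ = I₁ω₁ / I₂ = (5.200)(150 rpm) / (19.55) = 39.89 rpm.

ω₂ ≈ 39.9 rpm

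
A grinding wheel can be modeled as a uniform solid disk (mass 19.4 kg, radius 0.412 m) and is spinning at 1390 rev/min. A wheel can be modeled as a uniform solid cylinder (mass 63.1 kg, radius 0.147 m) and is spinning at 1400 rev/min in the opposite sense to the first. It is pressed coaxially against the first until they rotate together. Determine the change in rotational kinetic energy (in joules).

ΔKE ≈ -20600 J

The coupling torques are internal; angular momentum about the shared axis is conserved.
Moments of inertia: I_A = ½(19.4)(0.412)² = 1.647 kg·m²; I_B = ½(63.1)(0.147)² = 0.6818 kg·m².
Taking A's sense as positive: L = (1.647)(1390) − (0.6818)(1400) = 1334 kg·m²·rpm.
Combined I = 1.647 + 0.6818 = 2.328 kg·m².
ω_f = L / I = 1334 / 2.328 = 573.0 rpm.
KE_i = ½ΣIω² = 24770 J; KE_f = ½(2.328)(60.01)² = 4192 J.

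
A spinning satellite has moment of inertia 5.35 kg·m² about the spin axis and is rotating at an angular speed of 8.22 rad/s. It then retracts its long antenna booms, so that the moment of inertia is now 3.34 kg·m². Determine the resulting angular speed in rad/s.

ω₂ ≈ 13.2 rad/s

Angular momentum about the spin axis is conserved since the torque about it is zero.
ω₂ = I₁ω₁ / I₂ = (5.350)(8.22 rad/s) / (3.340) = 13.17 rad/s.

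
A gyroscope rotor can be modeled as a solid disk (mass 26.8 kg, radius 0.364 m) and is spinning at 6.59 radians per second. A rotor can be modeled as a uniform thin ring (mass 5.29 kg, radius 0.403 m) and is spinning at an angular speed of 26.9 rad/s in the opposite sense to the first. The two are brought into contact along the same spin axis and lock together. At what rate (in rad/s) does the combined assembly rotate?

No external torque acts about the common axis, so total angular momentum is conserved.
Moments of inertia: I_A = ½(26.8)(0.364)² = 1.775 kg·m²; I_B = (5.29)(0.403)² = 0.8591 kg·m².
Taking A's sense as positive: L = (1.775)(6.59) − (0.8591)(26.9) = -11.41 kg·m²·rad/s.
Combined I = 1.775 + 0.8591 = 2.635 kg·m².
ω_f = L / I = -11.41 / 2.635 = -4.331 rad/s.

|ω_f| ≈ 4.33 rad/s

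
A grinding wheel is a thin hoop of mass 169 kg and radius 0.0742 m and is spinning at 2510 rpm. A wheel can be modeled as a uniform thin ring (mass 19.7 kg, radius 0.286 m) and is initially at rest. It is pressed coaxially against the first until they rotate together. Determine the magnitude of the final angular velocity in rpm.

No external torque acts about the common axis, so total angular momentum is conserved.
Moments of inertia: I_A = (169)(0.0742)² = 0.9305 kg·m²; I_B = (19.7)(0.286)² = 1.611 kg·m².
Taking A's sense as positive: L = (0.9305)(2510) = 2335 kg·m²·rpm.
Combined I = 0.9305 + 1.611 = 2.542 kg·m².
ω_f = L / I = 2335 / 2.542 = 918.8 rpm.

|ω_f| ≈ 919 rpm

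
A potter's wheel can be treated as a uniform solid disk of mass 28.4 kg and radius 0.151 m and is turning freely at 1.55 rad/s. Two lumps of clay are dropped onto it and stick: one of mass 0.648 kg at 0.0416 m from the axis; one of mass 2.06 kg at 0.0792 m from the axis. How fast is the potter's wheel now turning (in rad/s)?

The added mass arrives with no angular momentum about the axis, and any external torque about the axis is negligible, so the system's angular momentum is conserved.
I_p = ½(28.4)(0.151)² = 0.3238 kg·m².
Added inertia Σmr² = (0.648)(0.0416)² + (2.06)(0.0792)² = 0.01404 kg·m²; I_f = 0.3238 + 0.01404 = 0.3378 kg·m².
ω_f = I_p ω_i / I_f = (0.3238)(1.55) / 0.3378 = 1.486 rad/s.

ω_f ≈ 1.49 rad/s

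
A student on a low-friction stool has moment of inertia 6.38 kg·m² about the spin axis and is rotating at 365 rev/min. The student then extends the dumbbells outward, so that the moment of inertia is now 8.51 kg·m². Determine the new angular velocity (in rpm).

With no external torque about the axis, L is conserved: I₁ω₁ = I₂ω₂.
ω₂ = I₁ω₁ / I₂ = (6.380)(365 rpm) / (8.510) = 273.6 rpm.

ω₂ ≈ 274 rpm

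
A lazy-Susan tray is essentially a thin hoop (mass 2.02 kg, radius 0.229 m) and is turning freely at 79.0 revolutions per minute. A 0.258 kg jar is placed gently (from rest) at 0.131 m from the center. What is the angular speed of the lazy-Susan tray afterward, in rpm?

ω_f ≈ 75.8 rpm

The added mass arrives with no angular momentum about the center, and any external torque about the center is negligible, so the system's angular momentum is conserved.
I_p = (2.02)(0.229)² = 0.1059 kg·m².
Added inertia Σmr² = (0.258)(0.131)² = 0.004428 kg·m²; I_f = 0.1059 + 0.004428 = 0.1104 kg·m².
ω_f = I_p ω_i / I_f = (0.1059)(79.0) / 0.1104 = 75.83 rpm.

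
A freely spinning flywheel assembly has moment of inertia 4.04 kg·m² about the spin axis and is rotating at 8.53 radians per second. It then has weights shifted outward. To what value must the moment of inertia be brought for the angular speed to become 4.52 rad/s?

No external torque acts about the spin axis, so angular momentum is conserved.
I₂ = I₁ω₁ / ω₂ = (4.04)(8.53) / (4.52) = 7.624 kg·m².

I₂ ≈ 7.62 kg·m²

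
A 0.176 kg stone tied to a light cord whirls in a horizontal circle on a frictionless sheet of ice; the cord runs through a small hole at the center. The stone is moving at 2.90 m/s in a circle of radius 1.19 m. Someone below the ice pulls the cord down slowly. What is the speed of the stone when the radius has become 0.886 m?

Central (radial) force ⇒ zero torque about the center ⇒ m v r is constant.
v₂ = v₁ r₁ / r₂ = (2.90)(1.19) / (0.886) = 3.895 m/s.

v₂ ≈ 3.90 m/s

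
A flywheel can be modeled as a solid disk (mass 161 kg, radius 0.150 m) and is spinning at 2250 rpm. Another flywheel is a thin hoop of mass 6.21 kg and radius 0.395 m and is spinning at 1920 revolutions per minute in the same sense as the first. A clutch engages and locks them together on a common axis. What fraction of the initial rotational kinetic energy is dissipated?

fraction ≈ 0.00540

The coupling torques are internal; angular momentum about the shared axis is conserved.
Moments of inertia: I_A = ½(161)(0.150)² = 1.811 kg·m²; I_B = (6.21)(0.395)² = 0.9689 kg·m².
Taking A's sense as positive: L = (1.811)(2250) + (0.9689)(1920) = 5936 kg·m²·rpm.
Combined I = 1.811 + 0.9689 = 2.780 kg·m².
ω_f = L / I = 5936 / 2.780 = 2135 rpm.
KE_i = ½ΣIω² = 69860 J; KE_f = ½(2.780)(223.6)² = 69480 J.
Fraction dissipated = (KE_i − KE_f)/KE_i = 0.005395.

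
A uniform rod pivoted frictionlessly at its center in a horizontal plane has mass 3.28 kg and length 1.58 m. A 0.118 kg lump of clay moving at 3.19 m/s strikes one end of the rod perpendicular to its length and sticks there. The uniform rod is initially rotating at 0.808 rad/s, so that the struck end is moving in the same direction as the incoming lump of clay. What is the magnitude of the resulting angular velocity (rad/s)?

|ω_f| ≈ 1.12 rad/s

The axle reaction passes through the pivot and exerts no torque about it; angular momentum about the pivot is conserved through the impact.
I_p = (1/12)(3.28)(1.58)² = 0.6823 kg·m². Taking the sense of the lump of clay's angular momentum as positive, L_{lump} = m v R = (0.118)(3.19)(1.58/2) = 0.2974 kg·m²/s.
L_i = +I_p ω_p + m v R = +(0.6823)(0.808) + 0.2974 = 0.8487 kg·m²/s.
After sticking, I_f = I_p + m R² = 0.6823 + (0.118)(1.58/2)² = 0.7560 kg·m².
ω_f = L_i / I_f = 0.8487 / 0.7560 = 1.123 rad/s.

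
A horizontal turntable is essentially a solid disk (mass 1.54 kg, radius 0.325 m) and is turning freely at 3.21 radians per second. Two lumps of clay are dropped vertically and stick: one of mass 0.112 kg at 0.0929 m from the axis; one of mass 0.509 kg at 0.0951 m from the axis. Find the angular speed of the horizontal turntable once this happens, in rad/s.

ω_f ≈ 3.00 rad/s

The added mass arrives with no angular momentum about the axis, and any external torque about the axis is negligible, so the system's angular momentum is conserved.
I_p = ½(1.54)(0.325)² = 0.08133 kg·m².
Added inertia Σmr² = (0.112)(0.0929)² + (0.509)(0.0951)² = 0.005570 kg·m²; I_f = 0.08133 + 0.005570 = 0.08690 kg·m².
ω_f = I_p ω_i / I_f = (0.08133)(3.21) / 0.08690 = 3.004 rad/s.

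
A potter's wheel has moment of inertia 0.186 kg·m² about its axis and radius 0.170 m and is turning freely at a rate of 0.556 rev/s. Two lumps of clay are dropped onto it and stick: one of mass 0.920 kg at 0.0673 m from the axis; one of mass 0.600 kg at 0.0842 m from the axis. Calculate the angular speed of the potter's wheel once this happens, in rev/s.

ω_f ≈ 0.532 rev/s

The added mass arrives with no angular momentum about the axis, and any external torque about the axis is negligible, so the system's angular momentum is conserved.
Added inertia Σmr² = (0.920)(0.0673)² + (0.600)(0.0842)² = 0.008421 kg·m²; I_f = 0.1860 + 0.008421 = 0.1944 kg·m².
ω_f = I_p ω_i / I_f = (0.1860)(0.556) / 0.1944 = 0.5319 rev/s.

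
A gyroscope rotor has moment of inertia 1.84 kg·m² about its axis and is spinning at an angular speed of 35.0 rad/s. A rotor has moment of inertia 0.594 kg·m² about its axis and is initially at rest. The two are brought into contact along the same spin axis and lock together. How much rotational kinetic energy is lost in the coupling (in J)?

ΔKE lost ≈ 275 J

The coupling torques are internal; angular momentum about the shared axis is conserved.
Taking A's sense as positive: L = (1.840)(35.0) = 64.40 kg·m²·rad/s.
Combined I = 1.840 + 0.5940 = 2.434 kg·m².
ω_f = L / I = 64.40 / 2.434 = 26.46 rad/s.
KE_i = ½ΣIω² = 1127 J; KE_f = ½(2.434)(26.46)² = 852.0 J.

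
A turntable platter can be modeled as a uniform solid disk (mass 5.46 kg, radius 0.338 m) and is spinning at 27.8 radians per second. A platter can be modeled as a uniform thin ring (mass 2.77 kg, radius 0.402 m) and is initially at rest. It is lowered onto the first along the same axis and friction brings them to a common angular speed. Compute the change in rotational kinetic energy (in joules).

The coupling torques are internal; angular momentum about the shared axis is conserved.
Moments of inertia: I_A = ½(5.46)(0.338)² = 0.3119 kg·m²; I_B = (2.77)(0.402)² = 0.4476 kg·m².
Taking A's sense as positive: L = (0.3119)(27.8) = 8.670 kg·m²·rad/s.
Combined I = 0.3119 + 0.4476 = 0.7595 kg·m².
ω_f = L / I = 8.670 / 0.7595 = 11.42 rad/s.
KE_i = ½ΣIω² = 120.5 J; KE_f = ½(0.7595)(11.42)² = 49.49 J.

ΔKE ≈ -71.0 J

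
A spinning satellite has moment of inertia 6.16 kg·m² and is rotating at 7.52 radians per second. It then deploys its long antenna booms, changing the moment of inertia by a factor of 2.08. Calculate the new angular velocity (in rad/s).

ω₂ ≈ 3.62 rad/s

Angular momentum about the spin axis is conserved since the torque about it is zero.
I₂ = 2.08 × 6.16 = 12.81 kg·m².
ω₂ = I₁ω₁ / I₂ = (6.160)(7.52 rad/s) / (12.81) = 3.615 rad/s.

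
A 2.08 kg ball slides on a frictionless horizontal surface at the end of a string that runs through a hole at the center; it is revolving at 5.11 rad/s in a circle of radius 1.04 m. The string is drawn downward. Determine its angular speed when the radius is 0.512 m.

ω₂ ≈ 21.1 rad/s

No torque about the axis ⇒ m r₁² ω₁ = m r₂² ω₂.
ω₂ = ω₁ (r₁/r₂)² = (5.11)(1.04/0.512)² = 21.08 rad/s.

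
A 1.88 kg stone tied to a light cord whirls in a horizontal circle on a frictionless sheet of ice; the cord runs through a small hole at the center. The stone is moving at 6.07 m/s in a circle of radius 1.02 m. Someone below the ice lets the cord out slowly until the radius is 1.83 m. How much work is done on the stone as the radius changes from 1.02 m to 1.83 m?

Central (radial) force ⇒ zero torque about the center ⇒ m v r is constant.
v₂ = v₁ r₁ / r₂ = (6.07)(1.02) / (1.83) = 3.383 m/s.
W = ΔKE = ½m(v₂² − v₁²) = -23.87 J.

W ≈ -23.9 J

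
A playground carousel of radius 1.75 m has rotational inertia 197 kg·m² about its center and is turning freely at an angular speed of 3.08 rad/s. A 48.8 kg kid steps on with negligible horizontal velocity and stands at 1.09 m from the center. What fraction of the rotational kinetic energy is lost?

fraction ≈ 0.227

No external torque acts about the center; L_before = L_after.
Added inertia Σmr² = (48.8)(1.09)² = 57.98 kg·m²; I_f = 197.0 + 57.98 = 255.0 kg·m².
ω_f = I_p ω_i / I_f = (197.0)(3.08) / 255.0 = 2.380 rad/s.
KE_i = ½(197.0)(3.080 rad/s)² = 934.4 J; KE_f = ½(255.0)(2.380)² = 721.9 J.
Fraction lost = 0.2274.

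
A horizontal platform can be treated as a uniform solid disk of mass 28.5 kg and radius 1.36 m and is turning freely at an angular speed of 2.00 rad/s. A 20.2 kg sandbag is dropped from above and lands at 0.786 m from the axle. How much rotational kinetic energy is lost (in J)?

energy lost ≈ 16.9 J

The added mass arrives with no angular momentum about the axle, and any external torque about the axle is negligible, so the system's angular momentum is conserved.
I_p = ½(28.5)(1.36)² = 26.36 kg·m².
Added inertia Σmr² = (20.2)(0.786)² = 12.48 kg·m²; I_f = 26.36 + 12.48 = 38.84 kg·m².
ω_f = I_p ω_i / I_f = (26.36)(2.00) / 38.84 = 1.357 rad/s.
KE_i = ½(26.36)(2.000 rad/s)² = 52.71 J; KE_f = ½(38.84)(1.357)² = 35.77 J.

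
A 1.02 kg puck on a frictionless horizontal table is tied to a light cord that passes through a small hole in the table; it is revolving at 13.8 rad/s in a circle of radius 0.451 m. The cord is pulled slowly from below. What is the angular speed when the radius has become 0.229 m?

ω₂ ≈ 53.5 rad/s

No torque about the axis ⇒ m r₁² ω₁ = m r₂² ω₂.
ω₂ = ω₁ (r₁/r₂)² = (13.8)(0.451/0.229)² = 53.53 rad/s.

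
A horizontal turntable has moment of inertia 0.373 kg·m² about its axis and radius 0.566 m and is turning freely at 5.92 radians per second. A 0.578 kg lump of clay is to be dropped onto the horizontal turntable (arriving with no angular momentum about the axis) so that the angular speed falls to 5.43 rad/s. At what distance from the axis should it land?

No external torque acts about the axis; L_before = L_after.
I_p ω_i = (I_p + m r²) ω_f ⇒ m r² = I_p(ω_i/ω_f − 1) = 0.3730(5.92/5.43 − 1) = 0.03366 kg·m².
r = √(0.03366/0.578) = 0.2413 m.

r ≈ 0.241 m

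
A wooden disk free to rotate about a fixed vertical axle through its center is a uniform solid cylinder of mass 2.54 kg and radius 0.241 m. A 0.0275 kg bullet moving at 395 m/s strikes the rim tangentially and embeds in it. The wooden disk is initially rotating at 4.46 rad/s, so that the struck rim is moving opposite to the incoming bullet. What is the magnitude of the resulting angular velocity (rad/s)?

The axle reaction passes through the axle and exerts no torque about it; angular momentum about the axle is conserved through the impact.
I_p = ½(2.54)(0.241)² = 0.07376 kg·m². Taking the sense of the bullet's angular momentum as positive, L_{bullet} = m v R = (0.0275)(395)(0.241) = 2.618 kg·m²/s.
L_i = −I_p ω_p + m v R = −(0.07376)(4.46) + 2.618 = 2.289 kg·m²/s.
After sticking, I_f = I_p + m R² = 0.07376 + (0.0275)(0.241)² = 0.07536 kg·m².
ω_f = L_i / I_f = 2.289 / 0.07536 = 30.37 rad/s.

|ω_f| ≈ 30.4 rad/s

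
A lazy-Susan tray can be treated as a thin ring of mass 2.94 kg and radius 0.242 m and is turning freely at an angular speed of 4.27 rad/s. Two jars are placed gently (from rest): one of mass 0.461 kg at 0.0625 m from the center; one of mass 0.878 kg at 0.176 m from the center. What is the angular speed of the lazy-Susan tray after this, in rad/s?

No external torque acts about the center; L_before = L_after.
I_p = (2.94)(0.242)² = 0.1722 kg·m².
Added inertia Σmr² = (0.461)(0.0625)² + (0.878)(0.176)² = 0.02900 kg·m²; I_f = 0.1722 + 0.02900 = 0.2012 kg·m².
ω_f = I_p ω_i / I_f = (0.1722)(4.27) / 0.2012 = 3.655 rad/s.

ω_f ≈ 3.65 rad/s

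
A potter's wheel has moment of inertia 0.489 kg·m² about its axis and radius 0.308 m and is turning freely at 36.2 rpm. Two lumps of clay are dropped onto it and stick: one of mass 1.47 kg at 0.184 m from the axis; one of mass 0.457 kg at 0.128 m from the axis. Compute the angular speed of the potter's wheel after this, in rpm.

ω_f ≈ 32.4 rpm

No external torque acts about the axis; L_before = L_after.
Added inertia Σmr² = (1.47)(0.184)² + (0.457)(0.128)² = 0.05726 kg·m²; I_f = 0.4890 + 0.05726 = 0.5463 kg·m².
ω_f = I_p ω_i / I_f = (0.4890)(36.2) / 0.5463 = 32.41 rpm.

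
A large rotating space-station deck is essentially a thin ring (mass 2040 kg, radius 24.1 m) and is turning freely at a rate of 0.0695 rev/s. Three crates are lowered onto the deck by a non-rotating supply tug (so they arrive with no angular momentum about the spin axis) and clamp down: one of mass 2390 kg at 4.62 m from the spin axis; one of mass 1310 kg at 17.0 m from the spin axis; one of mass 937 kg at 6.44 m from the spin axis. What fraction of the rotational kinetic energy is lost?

No external torque acts about the spin axis; L_before = L_after.
I_p = (2040)(24.1)² = 1.185e+06 kg·m².
Added inertia Σmr² = (2390)(4.62)² + (1310)(17.0)² + (937)(6.44)² = 4.685e+05 kg·m²; I_f = 1.185e+06 + 4.685e+05 = 1.653e+06 kg·m².
ω_f = I_p ω_i / I_f = (1.185e+06)(0.0695) / 1.653e+06 = 0.04981 rev/s.
KE_i = ½(1.185e+06)(0.4367 rad/s)² = 1.130e+05 J; KE_f = ½(1.653e+06)(0.3129)² = 80960 J.
Fraction lost = 0.2833.

fraction ≈ 0.283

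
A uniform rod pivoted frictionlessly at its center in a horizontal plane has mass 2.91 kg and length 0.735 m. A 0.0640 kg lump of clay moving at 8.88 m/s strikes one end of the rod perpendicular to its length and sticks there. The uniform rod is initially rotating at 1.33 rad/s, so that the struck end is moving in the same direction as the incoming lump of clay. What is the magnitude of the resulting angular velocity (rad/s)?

|ω_f| ≈ 2.74 rad/s

The axle reaction passes through the pivot and exerts no torque about it; angular momentum about the pivot is conserved through the impact.
I_p = (1/12)(2.91)(0.735)² = 0.1310 kg·m². Taking the sense of the lump of clay's angular momentum as positive, L_{lump} = m v R = (0.0640)(8.88)(0.735/2) = 0.2089 kg·m²/s.
L_i = +I_p ω_p + m v R = +(0.1310)(1.33) + 0.2089 = 0.3831 kg·m²/s.
After sticking, I_f = I_p + m R² = 0.1310 + (0.0640)(0.735/2)² = 0.1396 kg·m².
ω_f = L_i / I_f = 0.3831 / 0.1396 = 2.743 rad/s.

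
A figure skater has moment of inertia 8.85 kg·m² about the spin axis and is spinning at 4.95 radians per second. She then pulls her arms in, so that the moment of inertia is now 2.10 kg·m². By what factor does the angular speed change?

ω₂/ω₁ ≈ 4.21

Angular momentum about the spin axis is conserved since the torque about it is zero.
ω₂/ω₁ = I₁/I₂ = 8.850 / 2.100 = 4.214.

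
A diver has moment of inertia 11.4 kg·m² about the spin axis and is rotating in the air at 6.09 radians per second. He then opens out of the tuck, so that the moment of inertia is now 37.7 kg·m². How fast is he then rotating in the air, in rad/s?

No external torque acts about the spin axis, so angular momentum is conserved.
ω₂ = I₁ω₁ / I₂ = (11.40)(6.09 rad/s) / (37.70) = 1.842 rad/s.

ω₂ ≈ 1.84 rad/s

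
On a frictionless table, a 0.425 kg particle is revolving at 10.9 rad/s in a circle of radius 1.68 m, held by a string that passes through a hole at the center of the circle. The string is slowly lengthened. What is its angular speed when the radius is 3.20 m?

No torque about the axis ⇒ m r₁² ω₁ = m r₂² ω₂.
ω₂ = ω₁ (r₁/r₂)² = (10.9)(1.68/3.20)² = 3.004 rad/s.

ω₂ ≈ 3.00 rad/s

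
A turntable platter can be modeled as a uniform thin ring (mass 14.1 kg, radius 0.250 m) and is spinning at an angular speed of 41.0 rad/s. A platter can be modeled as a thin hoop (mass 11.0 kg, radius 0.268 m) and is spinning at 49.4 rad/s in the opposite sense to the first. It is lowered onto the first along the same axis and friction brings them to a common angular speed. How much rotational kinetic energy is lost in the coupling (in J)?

ΔKE lost ≈ 1700 J

No external torque acts about the common axis, so total angular momentum is conserved.
Moments of inertia: I_A = (14.1)(0.250)² = 0.8812 kg·m²; I_B = (11.0)(0.268)² = 0.7901 kg·m².
Taking A's sense as positive: L = (0.8812)(41.0) − (0.7901)(49.4) = -2.898 kg·m²·rad/s.
Combined I = 0.8812 + 0.7901 = 1.671 kg·m².
ω_f = L / I = -2.898 / 1.671 = -1.734 rad/s.
KE_i = ½ΣIω² = 1705 J; KE_f = ½(1.671)(1.734)² = 2.512 J.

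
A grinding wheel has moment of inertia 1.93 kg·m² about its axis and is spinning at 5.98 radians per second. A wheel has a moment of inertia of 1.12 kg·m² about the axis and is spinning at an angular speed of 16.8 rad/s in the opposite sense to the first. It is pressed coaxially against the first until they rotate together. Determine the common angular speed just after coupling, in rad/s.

|ω_f| ≈ 2.39 rad/s

The coupling torques are internal; angular momentum about the shared axis is conserved.
Taking A's sense as positive: L = (1.930)(5.98) − (1.120)(16.8) = -7.275 kg·m²·rad/s.
Combined I = 1.930 + 1.120 = 3.050 kg·m².
ω_f = L / I = -7.275 / 3.050 = -2.385 rad/s.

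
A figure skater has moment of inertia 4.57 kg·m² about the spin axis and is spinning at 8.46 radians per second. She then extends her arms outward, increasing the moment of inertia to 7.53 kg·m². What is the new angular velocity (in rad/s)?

ω₂ ≈ 5.13 rad/s

No external torque acts about the spin axis, so angular momentum is conserved.
ω₂ = I₁ω₁ / I₂ = (4.570)(8.46 rad/s) / (7.530) = 5.134 rad/s.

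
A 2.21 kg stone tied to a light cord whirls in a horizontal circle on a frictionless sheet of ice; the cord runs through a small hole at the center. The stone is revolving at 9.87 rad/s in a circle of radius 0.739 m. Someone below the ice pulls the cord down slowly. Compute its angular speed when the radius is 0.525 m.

The constraining force is radial, so m r² ω about the center is conserved.
ω₂ = ω₁ (r₁/r₂)² = (9.87)(0.739/0.525)² = 19.56 rad/s.

ω₂ ≈ 19.6 rad/s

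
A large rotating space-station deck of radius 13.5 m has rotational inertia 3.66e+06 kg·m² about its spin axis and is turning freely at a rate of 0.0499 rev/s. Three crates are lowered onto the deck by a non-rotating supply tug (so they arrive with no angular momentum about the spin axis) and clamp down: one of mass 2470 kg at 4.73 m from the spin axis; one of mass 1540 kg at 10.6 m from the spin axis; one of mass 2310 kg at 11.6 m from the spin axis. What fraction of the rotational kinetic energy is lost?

The added mass arrives with no angular momentum about the spin axis, and any external torque about the spin axis is negligible, so the system's angular momentum is conserved.
Added inertia Σmr² = (2470)(4.73)² + (1540)(10.6)² + (2310)(11.6)² = 5.391e+05 kg·m²; I_f = 3.660e+06 + 5.391e+05 = 4.199e+06 kg·m².
ω_f = I_p ω_i / I_f = (3.660e+06)(0.0499) / 4.199e+06 = 0.04349 rev/s.
KE_i = ½(3.660e+06)(0.3135 rad/s)² = 1.799e+05 J; KE_f = ½(4.199e+06)(0.2733)² = 1.568e+05 J.
Fraction lost = 0.1284.

fraction ≈ 0.128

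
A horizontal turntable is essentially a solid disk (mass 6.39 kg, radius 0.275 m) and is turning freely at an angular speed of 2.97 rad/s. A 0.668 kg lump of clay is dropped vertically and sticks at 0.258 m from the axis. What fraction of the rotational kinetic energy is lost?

fraction ≈ 0.155

The added mass arrives with no angular momentum about the axis, and any external torque about the axis is negligible, so the system's angular momentum is conserved.
I_p = ½(6.39)(0.275)² = 0.2416 kg·m².
Added inertia Σmr² = (0.668)(0.258)² = 0.04446 kg·m²; I_f = 0.2416 + 0.04446 = 0.2861 kg·m².
ω_f = I_p ω_i / I_f = (0.2416)(2.97) / 0.2861 = 2.508 rad/s.
KE_i = ½(0.2416)(2.970 rad/s)² = 1.066 J; KE_f = ½(0.2861)(2.508)² = 0.9000 J.
Fraction lost = 0.1554.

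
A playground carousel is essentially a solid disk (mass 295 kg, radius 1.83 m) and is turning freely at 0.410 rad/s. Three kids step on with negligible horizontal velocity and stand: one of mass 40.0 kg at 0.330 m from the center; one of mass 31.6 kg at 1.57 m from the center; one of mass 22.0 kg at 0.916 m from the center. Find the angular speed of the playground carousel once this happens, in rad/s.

The added mass arrives with no angular momentum about the center, and any external torque about the center is negligible, so the system's angular momentum is conserved.
I_p = ½(295)(1.83)² = 494.0 kg·m².
Added inertia Σmr² = (40.0)(0.330)² + (31.6)(1.57)² + (22.0)(0.916)² = 100.7 kg·m²; I_f = 494.0 + 100.7 = 594.7 kg·m².
ω_f = I_p ω_i / I_f = (494.0)(0.410) / 594.7 = 0.3406 rad/s.

ω_f ≈ 0.341 rad/s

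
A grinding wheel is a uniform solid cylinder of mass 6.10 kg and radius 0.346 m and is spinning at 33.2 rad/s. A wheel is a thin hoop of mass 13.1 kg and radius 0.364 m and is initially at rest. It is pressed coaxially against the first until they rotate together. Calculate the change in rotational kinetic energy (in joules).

The coupling torques are internal; angular momentum about the shared axis is conserved.
Moments of inertia: I_A = ½(6.10)(0.346)² = 0.3651 kg·m²; I_B = (13.1)(0.364)² = 1.736 kg·m².
Taking A's sense as positive: L = (0.3651)(33.2) = 12.12 kg·m²·rad/s.
Combined I = 0.3651 + 1.736 = 2.101 kg·m².
ω_f = L / I = 12.12 / 2.101 = 5.770 rad/s.
KE_i = ½ΣIω² = 201.2 J; KE_f = ½(2.101)(5.770)² = 34.98 J.

ΔKE ≈ -166 J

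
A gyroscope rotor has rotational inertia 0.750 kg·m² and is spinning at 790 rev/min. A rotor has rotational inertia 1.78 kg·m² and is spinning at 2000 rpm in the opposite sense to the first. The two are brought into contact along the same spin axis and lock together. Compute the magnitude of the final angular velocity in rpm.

The coupling torques are internal; angular momentum about the shared axis is conserved.
Taking A's sense as positive: L = (0.7500)(790) − (1.780)(2000) = -2968 kg·m²·rpm.
Combined I = 0.7500 + 1.780 = 2.530 kg·m².
ω_f = L / I = -2968 / 2.530 = -1173 rpm.

|ω_f| ≈ 1170 rpm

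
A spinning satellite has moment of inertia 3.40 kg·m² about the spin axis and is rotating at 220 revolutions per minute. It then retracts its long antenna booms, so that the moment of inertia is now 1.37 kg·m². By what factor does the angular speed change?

No external torque acts about the spin axis, so angular momentum is conserved.
ω₂/ω₁ = I₁/I₂ = 3.400 / 1.370 = 2.482.

ω₂/ω₁ ≈ 2.48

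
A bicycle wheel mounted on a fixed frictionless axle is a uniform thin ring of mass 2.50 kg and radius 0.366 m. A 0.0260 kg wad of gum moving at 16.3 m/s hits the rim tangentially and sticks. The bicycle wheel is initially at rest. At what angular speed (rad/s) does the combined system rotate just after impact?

About the axle the impulsive forces during the collision are internal, so angular momentum about that axis is conserved.
I_p = (2.50)(0.366)² = 0.3349 kg·m². Taking the sense of the wad of gum's angular momentum as positive, L_{wad} = m v R = (0.0260)(16.3)(0.366) = 0.1551 kg·m²/s.
L_i = 0 + 0.1551 = 0.1551 kg·m²/s.
After sticking, I_f = I_p + m R² = 0.3349 + (0.0260)(0.366)² = 0.3384 kg·m².
ω_f = L_i / I_f = 0.1551 / 0.3384 = 0.4584 rad/s.

|ω_f| ≈ 0.458 rad/s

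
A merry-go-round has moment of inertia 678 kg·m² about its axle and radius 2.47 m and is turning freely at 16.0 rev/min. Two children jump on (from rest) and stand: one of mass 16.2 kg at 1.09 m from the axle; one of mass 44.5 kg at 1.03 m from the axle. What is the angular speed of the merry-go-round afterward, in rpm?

The added mass arrives with no angular momentum about the axle, and any external torque about the axle is negligible, so the system's angular momentum is conserved.
Added inertia Σmr² = (16.2)(1.09)² + (44.5)(1.03)² = 66.46 kg·m²; I_f = 678.0 + 66.46 = 744.5 kg·m².
ω_f = I_p ω_i / I_f = (678.0)(16.0) / 744.5 = 14.57 rpm.

ω_f ≈ 14.6 rpm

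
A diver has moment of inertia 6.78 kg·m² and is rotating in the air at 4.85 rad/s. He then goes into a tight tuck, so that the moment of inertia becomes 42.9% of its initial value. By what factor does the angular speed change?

Angular momentum about the spin axis is conserved since the torque about it is zero.
I₂ = 0.429 × 6.78 = 2.909 kg·m².
ω₂/ω₁ = I₁/I₂ = 6.780 / 2.909 = 2.331.

ω₂/ω₁ ≈ 2.33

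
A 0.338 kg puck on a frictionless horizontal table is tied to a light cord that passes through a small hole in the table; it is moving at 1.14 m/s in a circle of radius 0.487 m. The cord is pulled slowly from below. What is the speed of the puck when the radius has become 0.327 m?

v₂ ≈ 1.70 m/s

Central (radial) force ⇒ zero torque about the center ⇒ m v r is constant.
v₂ = v₁ r₁ / r₂ = (1.14)(0.487) / (0.327) = 1.698 m/s.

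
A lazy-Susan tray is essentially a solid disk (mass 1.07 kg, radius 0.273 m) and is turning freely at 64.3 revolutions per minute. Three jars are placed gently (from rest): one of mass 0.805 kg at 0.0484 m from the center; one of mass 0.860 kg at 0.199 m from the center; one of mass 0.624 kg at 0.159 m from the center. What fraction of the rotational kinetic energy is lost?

No external torque acts about the center; L_before = L_after.
I_p = ½(1.07)(0.273)² = 0.03987 kg·m².
Added inertia Σmr² = (0.805)(0.0484)² + (0.860)(0.199)² + (0.624)(0.159)² = 0.05172 kg·m²; I_f = 0.03987 + 0.05172 = 0.09159 kg·m².
ω_f = I_p ω_i / I_f = (0.03987)(64.3) / 0.09159 = 27.99 rpm.
KE_i = ½(0.03987)(6.733 rad/s)² = 0.9039 J; KE_f = ½(0.09159)(2.931)² = 0.3935 J.
Fraction lost = 0.5647.

fraction ≈ 0.565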